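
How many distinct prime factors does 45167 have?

45167 = 31^2 · 47
45167 = 31^2 · 47, which has 2 distinct prime factors.

2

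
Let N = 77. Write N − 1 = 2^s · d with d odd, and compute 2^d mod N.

72

77 − 1 = 76 = 2^2 · 19, so d = 19.
2^1 ≡ 2 (mod 77)
2^2 ≡ 2^2 = 4 ≡ 4 (mod 77)
2^4 ≡ 4^2 = 16 ≡ 16 (mod 77)
2^8 ≡ 16^2 = 256 ≡ 25 (mod 77)
2^16 ≡ 25^2 = 625 ≡ 9 (mod 77)
19 = 16 + 2 + 1 in binary powers of 2.
So 2^19 ≡ 9 · 4 · 2 ≡ 72 (mod 77).
Squaring chain: 72 → 25; never reaches −1, so base 2 is a Miller–Rabin witness that 77 is composite.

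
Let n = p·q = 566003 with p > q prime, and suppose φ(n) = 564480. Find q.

641

φ(n) = (p−1)(q−1) = n − (p+q) + 1, so p + q = 566003 − 564480 + 1 = 1524.
p and q are the roots of t² − 1524t + 566003 = 0.
Discriminant: 1524² − 4·566003 = 2322576 − 2264012 = 58564; √58564 = 242.
q = (1524 − 242)/2 = 641, p = (1524 + 242)/2 = 883.
Check: 641 · 883 = 566003.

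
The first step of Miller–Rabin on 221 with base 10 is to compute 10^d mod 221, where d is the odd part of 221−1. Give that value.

192

221 − 1 = 220 = 2^2 · 55, so d = 55.
10^1 ≡ 10 (mod 221)
10^2 ≡ 10^2 = 100 ≡ 100 (mod 221)
10^4 ≡ 100^2 = 10000 ≡ 55 (mod 221)
10^8 ≡ 55^2 = 3025 ≡ 152 (mod 221)
10^16 ≡ 152^2 = 23104 ≡ 120 (mod 221)
10^32 ≡ 120^2 = 14400 ≡ 35 (mod 221)
55 = 32 + 16 + 4 + 2 + 1 in binary powers of 2.
So 10^55 ≡ 35 · 120 · 55 · 100 · 10 ≡ 192 (mod 221).
Squaring chain: 192 → 178; never reaches −1, so base 10 is a Miller–Rabin witness that 221 is composite.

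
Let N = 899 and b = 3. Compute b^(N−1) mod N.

38

3^1 ≡ 3 (mod 899)
3^2 ≡ 3^2 = 9 ≡ 9 (mod 899)
3^4 ≡ 9^2 = 81 ≡ 81 (mod 899)
3^8 ≡ 81^2 = 6561 ≡ 268 (mod 899)
3^16 ≡ 268^2 = 71824 ≡ 803 (mod 899)
3^32 ≡ 803^2 = 644809 ≡ 226 (mod 899)
3^64 ≡ 226^2 = 51076 ≡ 732 (mod 899)
3^128 ≡ 732^2 = 535824 ≡ 20 (mod 899)
3^256 ≡ 20^2 = 400 ≡ 400 (mod 899)
3^512 ≡ 400^2 = 160000 ≡ 877 (mod 899)
898 = 512 + 256 + 128 + 2 in binary powers of 2.
So 3^898 ≡ 877 · 400 · 20 · 9 ≡ 38 (mod 899).
Since 38 ≠ 1, base 3 is a Fermat witness: 899 is composite.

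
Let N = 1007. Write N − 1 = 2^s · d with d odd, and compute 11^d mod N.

1007 − 1 = 1006 = 2^1 · 503, so d = 503.
11^1 ≡ 11 (mod 1007)
11^2 ≡ 11^2 = 121 ≡ 121 (mod 1007)
11^4 ≡ 121^2 = 14641 ≡ 543 (mod 1007)
11^8 ≡ 543^2 = 294849 ≡ 805 (mod 1007)
11^16 ≡ 805^2 = 648025 ≡ 524 (mod 1007)
11^32 ≡ 524^2 = 274576 ≡ 672 (mod 1007)
11^64 ≡ 672^2 = 451584 ≡ 448 (mod 1007)
11^128 ≡ 448^2 = 200704 ≡ 311 (mod 1007)
11^256 ≡ 311^2 = 96721 ≡ 49 (mod 1007)
503 = 256 + 128 + 64 + 32 + 16 + 4 + 2 + 1 in binary powers of 2.
So 11^503 ≡ 49 · 311 · 448 · 672 · 524 · 543 · 121 · 11 ≡ 216 (mod 1007).
Squaring chain: 216; never reaches −1, so base 11 is a Miller–Rabin witness that 1007 is composite.

216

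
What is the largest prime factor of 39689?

39689 = 13 · 3053
3053 = 43 · 71
71 is prime.
So 39689 = 13 · 43 · 71; the largest prime factor is 71.

71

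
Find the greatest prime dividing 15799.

15799 = 7 · 2257
2257 = 37 · 61
61 is prime.
So 15799 = 7 · 37 · 61; the largest prime factor is 61.

61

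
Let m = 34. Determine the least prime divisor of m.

34 is even: 2 divides it.

2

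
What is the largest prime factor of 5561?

5561 = 67 · 83
83 is prime.
So 5561 = 67 · 83; the largest prime factor is 83.

83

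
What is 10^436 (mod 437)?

10^1 ≡ 10 (mod 437)
10^2 ≡ 10^2 = 100 ≡ 100 (mod 437)
10^4 ≡ 100^2 = 10000 ≡ 386 (mod 437)
10^8 ≡ 386^2 = 148996 ≡ 416 (mod 437)
10^16 ≡ 416^2 = 173056 ≡ 4 (mod 437)
10^32 ≡ 4^2 = 16 ≡ 16 (mod 437)
10^64 ≡ 16^2 = 256 ≡ 256 (mod 437)
10^128 ≡ 256^2 = 65536 ≡ 423 (mod 437)
10^256 ≡ 423^2 = 178929 ≡ 196 (mod 437)
436 = 256 + 128 + 32 + 16 + 4 in binary powers of 2.
So 10^436 ≡ 196 · 423 · 16 · 4 · 386 ≡ 101 (mod 437).
Since 101 ≠ 1, base 10 is a Fermat witness: 437 is composite.

101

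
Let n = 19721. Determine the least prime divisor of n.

19721 is odd.
Digit sum 20, not divisible by 3.
Ends in 1: not divisible by 5.
7: 19721 = 7·2817 + 2
11: 19721 = 11·1792 + 9
13: 19721 = 13·1517

13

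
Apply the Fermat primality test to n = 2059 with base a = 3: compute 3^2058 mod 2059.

3^1 ≡ 3 (mod 2059)
3^2 ≡ 3^2 = 9 ≡ 9 (mod 2059)
3^4 ≡ 9^2 = 81 ≡ 81 (mod 2059)
3^8 ≡ 81^2 = 6561 ≡ 384 (mod 2059)
3^16 ≡ 384^2 = 147456 ≡ 1267 (mod 2059)
3^32 ≡ 1267^2 = 1605289 ≡ 1328 (mod 2059)
3^64 ≡ 1328^2 = 1763584 ≡ 1080 (mod 2059)
3^128 ≡ 1080^2 = 1166400 ≡ 1006 (mod 2059)
3^256 ≡ 1006^2 = 1012036 ≡ 1067 (mod 2059)
3^512 ≡ 1067^2 = 1138489 ≡ 1921 (mod 2059)
3^1024 ≡ 1921^2 = 3690241 ≡ 513 (mod 2059)
3^2048 ≡ 513^2 = 263169 ≡ 1676 (mod 2059)
2058 = 2048 + 8 + 2 in binary powers of 2.
So 3^2058 ≡ 1676 · 384 · 9 ≡ 289 (mod 2059).
Since 289 ≠ 1, base 3 is a Fermat witness: 2059 is composite.

289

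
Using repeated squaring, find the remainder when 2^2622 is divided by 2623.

2^1 ≡ 2 (mod 2623)
2^2 ≡ 2^2 = 4 ≡ 4 (mod 2623)
2^4 ≡ 4^2 = 16 ≡ 16 (mod 2623)
2^8 ≡ 16^2 = 256 ≡ 256 (mod 2623)
2^16 ≡ 256^2 = 65536 ≡ 2584 (mod 2623)
2^32 ≡ 2584^2 = 6677056 ≡ 1521 (mod 2623)
2^64 ≡ 1521^2 = 2313441 ≡ 2578 (mod 2623)
2^128 ≡ 2578^2 = 6646084 ≡ 2025 (mod 2623)
2^256 ≡ 2025^2 = 4100625 ≡ 876 (mod 2623)
2^512 ≡ 876^2 = 767376 ≡ 1460 (mod 2623)
2^1024 ≡ 1460^2 = 2131600 ≡ 1724 (mod 2623)
2^2048 ≡ 1724^2 = 2972176 ≡ 317 (mod 2623)
2622 = 2048 + 512 + 32 + 16 + 8 + 4 + 2 in binary powers of 2.
So 2^2622 ≡ 317 · 1460 · 1521 · 2584 · 256 · 16 · 4 ≡ 2553 (mod 2623).
Since 2553 ≠ 1, base 2 is a Fermat witness: 2623 is composite.

2553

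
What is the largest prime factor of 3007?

3007 = 31 · 97
97 is prime.
So 3007 = 31 · 97; the largest prime factor is 97.

97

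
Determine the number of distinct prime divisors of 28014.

5

28014 = 2 · 14007
14007 = 3 · 4669
4669 = 7 · 667
667 = 23 · 29
28014 = 2 · 3 · 7 · 23 · 29, which has 5 distinct prime factors.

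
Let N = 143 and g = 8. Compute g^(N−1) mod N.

64

8^1 ≡ 8 (mod 143)
8^2 ≡ 8^2 = 64 ≡ 64 (mod 143)
8^4 ≡ 64^2 = 4096 ≡ 92 (mod 143)
8^8 ≡ 92^2 = 8464 ≡ 27 (mod 143)
8^16 ≡ 27^2 = 729 ≡ 14 (mod 143)
8^32 ≡ 14^2 = 196 ≡ 53 (mod 143)
8^64 ≡ 53^2 = 2809 ≡ 92 (mod 143)
8^128 ≡ 92^2 = 8464 ≡ 27 (mod 143)
142 = 128 + 8 + 4 + 2 in binary powers of 2.
So 8^142 ≡ 27 · 27 · 92 · 64 ≡ 64 (mod 143).
Since 64 ≠ 1, base 8 is a Fermat witness: 143 is composite.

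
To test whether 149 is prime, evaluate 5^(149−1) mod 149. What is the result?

1

5^1 ≡ 5 (mod 149)
5^2 ≡ 5^2 = 25 ≡ 25 (mod 149)
5^4 ≡ 25^2 = 625 ≡ 29 (mod 149)
5^8 ≡ 29^2 = 841 ≡ 96 (mod 149)
5^16 ≡ 96^2 = 9216 ≡ 127 (mod 149)
5^32 ≡ 127^2 = 16129 ≡ 37 (mod 149)
5^64 ≡ 37^2 = 1369 ≡ 28 (mod 149)
5^128 ≡ 28^2 = 784 ≡ 39 (mod 149)
148 = 128 + 16 + 4 in binary powers of 2.
So 5^148 ≡ 39 · 127 · 29 ≡ 1 (mod 149).
Since the result is 1, base 5 gives no evidence that 149 is composite.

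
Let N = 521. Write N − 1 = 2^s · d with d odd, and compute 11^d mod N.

235

521 − 1 = 520 = 2^3 · 65, so d = 65.
11^1 ≡ 11 (mod 521)
11^2 ≡ 11^2 = 121 ≡ 121 (mod 521)
11^4 ≡ 121^2 = 14641 ≡ 53 (mod 521)
11^8 ≡ 53^2 = 2809 ≡ 204 (mod 521)
11^16 ≡ 204^2 = 41616 ≡ 457 (mod 521)
11^32 ≡ 457^2 = 208849 ≡ 449 (mod 521)
11^64 ≡ 449^2 = 201601 ≡ 495 (mod 521)
65 = 64 + 1 in binary powers of 2.
So 11^65 ≡ 495 · 11 ≡ 235 (mod 521).
Squaring chain: 235 → 520 → 1; reaches −1, so base 11 does not prove 521 composite.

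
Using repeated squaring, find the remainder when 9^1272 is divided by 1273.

710

9^1 ≡ 9 (mod 1273)
9^2 ≡ 9^2 = 81 ≡ 81 (mod 1273)
9^4 ≡ 81^2 = 6561 ≡ 196 (mod 1273)
9^8 ≡ 196^2 = 38416 ≡ 226 (mod 1273)
9^16 ≡ 226^2 = 51076 ≡ 156 (mod 1273)
9^32 ≡ 156^2 = 24336 ≡ 149 (mod 1273)
9^64 ≡ 149^2 = 22201 ≡ 560 (mod 1273)
9^128 ≡ 560^2 = 313600 ≡ 442 (mod 1273)
9^256 ≡ 442^2 = 195364 ≡ 595 (mod 1273)
9^512 ≡ 595^2 = 354025 ≡ 131 (mod 1273)
9^1024 ≡ 131^2 = 17161 ≡ 612 (mod 1273)
1272 = 1024 + 128 + 64 + 32 + 16 + 8 in binary powers of 2.
So 9^1272 ≡ 612 · 442 · 560 · 149 · 156 · 226 ≡ 710 (mod 1273).
Since 710 ≠ 1, base 9 is a Fermat witness: 1273 is composite.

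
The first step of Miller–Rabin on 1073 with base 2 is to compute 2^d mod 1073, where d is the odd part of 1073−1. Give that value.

1073 − 1 = 1072 = 2^4 · 67, so d = 67.
2^1 ≡ 2 (mod 1073)
2^2 ≡ 2^2 = 4 ≡ 4 (mod 1073)
2^4 ≡ 4^2 = 16 ≡ 16 (mod 1073)
2^8 ≡ 16^2 = 256 ≡ 256 (mod 1073)
2^16 ≡ 256^2 = 65536 ≡ 83 (mod 1073)
2^32 ≡ 83^2 = 6889 ≡ 451 (mod 1073)
2^64 ≡ 451^2 = 203401 ≡ 604 (mod 1073)
67 = 64 + 2 + 1 in binary powers of 2.
So 2^67 ≡ 604 · 4 · 2 ≡ 540 (mod 1073).
Squaring chain: 540 → 817 → 83 → 451; never reaches −1, so base 2 is a Miller–Rabin witness that 1073 is composite.

540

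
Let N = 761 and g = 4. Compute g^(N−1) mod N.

4^1 ≡ 4 (mod 761)
4^2 ≡ 4^2 = 16 ≡ 16 (mod 761)
4^4 ≡ 16^2 = 256 ≡ 256 (mod 761)
4^8 ≡ 256^2 = 65536 ≡ 90 (mod 761)
4^16 ≡ 90^2 = 8100 ≡ 490 (mod 761)
4^32 ≡ 490^2 = 240100 ≡ 385 (mod 761)
4^64 ≡ 385^2 = 148225 ≡ 591 (mod 761)
4^128 ≡ 591^2 = 349281 ≡ 743 (mod 761)
4^256 ≡ 743^2 = 552049 ≡ 324 (mod 761)
4^512 ≡ 324^2 = 104976 ≡ 719 (mod 761)
760 = 512 + 128 + 64 + 32 + 16 + 8 in binary powers of 2.
So 4^760 ≡ 719 · 743 · 591 · 385 · 490 · 90 ≡ 1 (mod 761).
Since the result is 1, base 4 gives no evidence that 761 is composite.

1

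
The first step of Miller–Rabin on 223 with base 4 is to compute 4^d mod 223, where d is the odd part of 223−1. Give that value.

1

223 − 1 = 222 = 2^1 · 111, so d = 111.
4^1 ≡ 4 (mod 223)
4^2 ≡ 4^2 = 16 ≡ 16 (mod 223)
4^4 ≡ 16^2 = 256 ≡ 33 (mod 223)
4^8 ≡ 33^2 = 1089 ≡ 197 (mod 223)
4^16 ≡ 197^2 = 38809 ≡ 7 (mod 223)
4^32 ≡ 7^2 = 49 ≡ 49 (mod 223)
4^64 ≡ 49^2 = 2401 ≡ 171 (mod 223)
111 = 64 + 32 + 8 + 4 + 2 + 1 in binary powers of 2.
So 4^111 ≡ 171 · 49 · 197 · 33 · 16 · 4 ≡ 1 (mod 223).
Since 4^d ≡ 1 (mod 223), base 4 does not prove 223 composite.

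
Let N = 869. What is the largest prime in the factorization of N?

79

869 = 11 · 79
79 is prime.
So 869 = 11 · 79; the largest prime factor is 79.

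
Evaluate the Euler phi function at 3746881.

Factor: 3746881 = 127 · 163 · 181.
φ(3746881) = (127−1) · (163−1) · (181−1) = 126 · 162 · 180 = 3674160.

3674160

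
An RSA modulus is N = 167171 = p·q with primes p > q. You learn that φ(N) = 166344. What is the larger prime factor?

φ(n) = (p−1)(q−1) = n − (p+q) + 1, so p + q = 167171 − 166344 + 1 = 828.
p and q are the roots of t² − 828t + 167171 = 0.
Discriminant: 828² − 4·167171 = 685584 − 668684 = 16900; √16900 = 130.
q = (828 − 130)/2 = 349, p = (828 + 130)/2 = 479.
Check: 349 · 479 = 167171.

479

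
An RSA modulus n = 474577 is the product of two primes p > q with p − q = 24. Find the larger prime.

701

Since p = q + 24, we have 474577 = q(q + 24), so q² + 24q − 474577 = 0.
Discriminant: 24² + 4·474577 = 576 + 1898308 = 1898884; √1898884 = 1378.
q = (−24 + 1378)/2 = 677, and p = q + 24 = 701.
Check: 677 · 701 = 474577.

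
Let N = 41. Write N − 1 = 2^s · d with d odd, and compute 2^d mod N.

32

41 − 1 = 40 = 2^3 · 5, so d = 5.
2^1 ≡ 2 (mod 41)
2^2 ≡ 2^2 = 4 ≡ 4 (mod 41)
2^4 ≡ 4^2 = 16 ≡ 16 (mod 41)
5 = 4 + 1 in binary powers of 2.
So 2^5 ≡ 16 · 2 ≡ 32 (mod 41).
Squaring chain: 32 → 40 → 1; reaches −1, so base 2 does not prove 41 composite.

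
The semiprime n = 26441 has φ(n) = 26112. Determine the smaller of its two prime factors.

φ(n) = (p−1)(q−1) = n − (p+q) + 1, so p + q = 26441 − 26112 + 1 = 330.
p and q are the roots of t² − 330t + 26441 = 0.
Discriminant: 330² − 4·26441 = 108900 − 105764 = 3136; √3136 = 56.
q = (330 − 56)/2 = 137, p = (330 + 56)/2 = 193.
Check: 137 · 193 = 26441.

137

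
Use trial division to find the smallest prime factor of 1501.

1501 is odd.
Digit sum 7, not divisible by 3.
Ends in 1: not divisible by 5.
7: 1501 = 7·214 + 3
11: 1501 = 11·136 + 5
13: 1501 = 13·115 + 6
17: 1501 = 17·88 + 5
19: 1501 = 19·79

19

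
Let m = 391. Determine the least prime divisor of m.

391 is odd.
Digit sum 13, not divisible by 3.
Ends in 1: not divisible by 5.
7: 391 = 7·55 + 6
11: 391 = 11·35 + 6
13: 391 = 13·30 + 1
17: 391 = 17·23

17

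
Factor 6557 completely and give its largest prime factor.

83

6557 = 79 · 83
83 is prime.
So 6557 = 79 · 83; the largest prime factor is 83.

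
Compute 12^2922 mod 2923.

2378

12^1 ≡ 12 (mod 2923)
12^2 ≡ 12^2 = 144 ≡ 144 (mod 2923)
12^4 ≡ 144^2 = 20736 ≡ 275 (mod 2923)
12^8 ≡ 275^2 = 75625 ≡ 2550 (mod 2923)
12^16 ≡ 2550^2 = 6502500 ≡ 1748 (mod 2923)
12^32 ≡ 1748^2 = 3055504 ≡ 969 (mod 2923)
12^64 ≡ 969^2 = 938961 ≡ 678 (mod 2923)
12^128 ≡ 678^2 = 459684 ≡ 773 (mod 2923)
12^256 ≡ 773^2 = 597529 ≡ 1237 (mod 2923)
12^512 ≡ 1237^2 = 1530169 ≡ 1440 (mod 2923)
12^1024 ≡ 1440^2 = 2073600 ≡ 1193 (mod 2923)
12^2048 ≡ 1193^2 = 1423249 ≡ 2671 (mod 2923)
2922 = 2048 + 512 + 256 + 64 + 32 + 8 + 2 in binary powers of 2.
So 12^2922 ≡ 2671 · 1440 · 1237 · 678 · 969 · 2550 · 144 ≡ 2378 (mod 2923).
Since 2378 ≠ 1, base 12 is a Fermat witness: 2923 is composite.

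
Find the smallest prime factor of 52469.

71

52469 is odd.
Digit sum 26, not divisible by 3.
Ends in 9: not divisible by 5.
7: 52469 = 7·7495 + 4
11: 52469 = 11·4769 + 10
13: 52469 = 13·4036 + 1
17: 52469 = 17·3086 + 7
19: 52469 = 19·2761 + 10
23: 52469 = 23·2281 + 6
29: 52469 = 29·1809 + 8
31: 52469 = 31·1692 + 17
37: 52469 = 37·1418 + 3
41: 52469 = 41·1279 + 30
43: 52469 = 43·1220 + 9
47: 52469 = 47·1116 + 17
53: 52469 = 53·989 + 52
59: 52469 = 59·889 + 18
61: 52469 = 61·860 + 9
67: 52469 = 67·783 + 8
71: 52469 = 71·739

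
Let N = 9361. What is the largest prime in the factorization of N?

37

9361 = 11 · 851
851 = 23 · 37
37 is prime.
So 9361 = 11 · 23 · 37; the largest prime factor is 37.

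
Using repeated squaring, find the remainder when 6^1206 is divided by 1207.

6^1 ≡ 6 (mod 1207)
6^2 ≡ 6^2 = 36 ≡ 36 (mod 1207)
6^4 ≡ 36^2 = 1296 ≡ 89 (mod 1207)
6^8 ≡ 89^2 = 7921 ≡ 679 (mod 1207)
6^16 ≡ 679^2 = 461041 ≡ 1174 (mod 1207)
6^32 ≡ 1174^2 = 1378276 ≡ 1089 (mod 1207)
6^64 ≡ 1089^2 = 1185921 ≡ 647 (mod 1207)
6^128 ≡ 647^2 = 418609 ≡ 987 (mod 1207)
6^256 ≡ 987^2 = 974169 ≡ 120 (mod 1207)
6^512 ≡ 120^2 = 14400 ≡ 1123 (mod 1207)
6^1024 ≡ 1123^2 = 1261129 ≡ 1021 (mod 1207)
1206 = 1024 + 128 + 32 + 16 + 4 + 2 in binary powers of 2.
So 6^1206 ≡ 1021 · 987 · 1089 · 1174 · 89 · 36 ≡ 535 (mod 1207).
Since 535 ≠ 1, base 6 is a Fermat witness: 1207 is composite.

535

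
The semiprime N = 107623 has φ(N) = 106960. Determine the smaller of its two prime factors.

φ(n) = (p−1)(q−1) = n − (p+q) + 1, so p + q = 107623 − 106960 + 1 = 664.
p and q are the roots of t² − 664t + 107623 = 0.
Discriminant: 664² − 4·107623 = 440896 − 430492 = 10404; √10404 = 102.
q = (664 − 102)/2 = 281, p = (664 + 102)/2 = 383.
Check: 281 · 383 = 107623.

281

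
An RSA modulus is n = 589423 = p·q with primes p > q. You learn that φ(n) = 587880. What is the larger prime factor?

φ(n) = (p−1)(q−1) = n − (p+q) + 1, so p + q = 589423 − 587880 + 1 = 1544.
p and q are the roots of t² − 1544t + 589423 = 0.
Discriminant: 1544² − 4·589423 = 2383936 − 2357692 = 26244; √26244 = 162.
q = (1544 − 162)/2 = 691, p = (1544 + 162)/2 = 853.
Check: 691 · 853 = 589423.

853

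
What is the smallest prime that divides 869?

11

869 is odd.
Digit sum 23, not divisible by 3.
Ends in 9: not divisible by 5.
7: 869 = 7·124 + 1
11: 869 = 11·79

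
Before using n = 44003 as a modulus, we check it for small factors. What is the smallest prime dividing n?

79

44003 is odd.
Digit sum 11, not divisible by 3.
Ends in 3: not divisible by 5.
7: 44003 = 7·6286 + 1
11: 44003 = 11·4000 + 3
13: 44003 = 13·3384 + 11
17: 44003 = 17·2588 + 7
19: 44003 = 19·2315 + 18
23: 44003 = 23·1913 + 4
29: 44003 = 29·1517 + 10
31: 44003 = 31·1419 + 14
37: 44003 = 37·1189 + 10
41: 44003 = 41·1073 + 10
43: 44003 = 43·1023 + 14
47: 44003 = 47·936 + 11
53: 44003 = 53·830 + 13
59: 44003 = 59·745 + 48
61: 44003 = 61·721 + 22
67: 44003 = 67·656 + 51
71: 44003 = 71·619 + 54
73: 44003 = 73·602 + 57
79: 44003 = 79·557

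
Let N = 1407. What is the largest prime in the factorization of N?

1407 = 3 · 469
469 = 7 · 67
67 is prime.
So 1407 = 3 · 7 · 67; the largest prime factor is 67.

67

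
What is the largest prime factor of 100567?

79

100567 = 19 · 5293
5293 = 67 · 79
79 is prime.
So 100567 = 19 · 67 · 79; the largest prime factor is 79.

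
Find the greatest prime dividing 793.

793 = 13 · 61
61 is prime.
So 793 = 13 · 61; the largest prime factor is 61.

61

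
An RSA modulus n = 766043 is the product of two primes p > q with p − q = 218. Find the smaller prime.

773

Since p = q + 218, we have 766043 = q(q + 218), so q² + 218q − 766043 = 0.
Discriminant: 218² + 4·766043 = 47524 + 3064172 = 3111696; √3111696 = 1764.
q = (−218 + 1764)/2 = 773, and p = q + 218 = 991.
Check: 773 · 991 = 766043.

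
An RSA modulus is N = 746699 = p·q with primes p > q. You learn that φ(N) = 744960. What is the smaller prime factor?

φ(n) = (p−1)(q−1) = n − (p+q) + 1, so p + q = 746699 − 744960 + 1 = 1740.
p and q are the roots of t² − 1740t + 746699 = 0.
Discriminant: 1740² − 4·746699 = 3027600 − 2986796 = 40804; √40804 = 202.
q = (1740 − 202)/2 = 769, p = (1740 + 202)/2 = 971.
Check: 769 · 971 = 746699.

769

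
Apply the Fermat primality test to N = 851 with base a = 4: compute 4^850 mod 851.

4^1 ≡ 4 (mod 851)
4^2 ≡ 4^2 = 16 ≡ 16 (mod 851)
4^4 ≡ 16^2 = 256 ≡ 256 (mod 851)
4^8 ≡ 256^2 = 65536 ≡ 9 (mod 851)
4^16 ≡ 9^2 = 81 ≡ 81 (mod 851)
4^32 ≡ 81^2 = 6561 ≡ 604 (mod 851)
4^64 ≡ 604^2 = 364816 ≡ 588 (mod 851)
4^128 ≡ 588^2 = 345744 ≡ 238 (mod 851)
4^256 ≡ 238^2 = 56644 ≡ 478 (mod 851)
4^512 ≡ 478^2 = 228484 ≡ 416 (mod 851)
850 = 512 + 256 + 64 + 16 + 2 in binary powers of 2.
So 4^850 ≡ 416 · 478 · 588 · 81 · 16 ≡ 478 (mod 851).
Since 478 ≠ 1, base 4 is a Fermat witness: 851 is composite.

478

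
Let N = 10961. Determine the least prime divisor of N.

10961 is odd.
Digit sum 17, not divisible by 3.
Ends in 1: not divisible by 5.
7: 10961 = 7·1565 + 6
11: 10961 = 11·996 + 5
13: 10961 = 13·843 + 2
17: 10961 = 17·644 + 13
19: 10961 = 19·576 + 17
23: 10961 = 23·476 + 13
29: 10961 = 29·377 + 28
31: 10961 = 31·353 + 18
37: 10961 = 37·296 + 9
41: 10961 = 41·267 + 14
43: 10961 = 43·254 + 39
47: 10961 = 47·233 + 10
53: 10961 = 53·206 + 43
59: 10961 = 59·185 + 46
61: 10961 = 61·179 + 42
67: 10961 = 67·163 + 40
71: 10961 = 71·154 + 27
73: 10961 = 73·150 + 11
79: 10961 = 79·138 + 59
83: 10961 = 83·132 + 5
89: 10961 = 89·123 + 14
97: 10961 = 97·113

97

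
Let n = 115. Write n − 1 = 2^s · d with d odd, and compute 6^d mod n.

36

115 − 1 = 114 = 2^1 · 57, so d = 57.
6^1 ≡ 6 (mod 115)
6^2 ≡ 6^2 = 36 ≡ 36 (mod 115)
6^4 ≡ 36^2 = 1296 ≡ 31 (mod 115)
6^8 ≡ 31^2 = 961 ≡ 41 (mod 115)
6^16 ≡ 41^2 = 1681 ≡ 71 (mod 115)
6^32 ≡ 71^2 = 5041 ≡ 96 (mod 115)
57 = 32 + 16 + 8 + 1 in binary powers of 2.
So 6^57 ≡ 96 · 71 · 41 · 6 ≡ 36 (mod 115).
Squaring chain: 36; never reaches −1, so base 6 is a Miller–Rabin witness that 115 is composite.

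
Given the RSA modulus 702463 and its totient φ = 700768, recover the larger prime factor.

977

φ(n) = (p−1)(q−1) = n − (p+q) + 1, so p + q = 702463 − 700768 + 1 = 1696.
p and q are the roots of t² − 1696t + 702463 = 0.
Discriminant: 1696² − 4·702463 = 2876416 − 2809852 = 66564; √66564 = 258.
q = (1696 − 258)/2 = 719, p = (1696 + 258)/2 = 977.
Check: 719 · 977 = 702463.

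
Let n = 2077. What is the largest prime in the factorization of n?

67

2077 = 31 · 67
67 is prime.
So 2077 = 31 · 67; the largest prime factor is 67.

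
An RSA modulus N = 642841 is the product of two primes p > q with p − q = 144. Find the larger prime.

877

Since p = q + 144, we have 642841 = q(q + 144), so q² + 144q − 642841 = 0.
Discriminant: 144² + 4·642841 = 20736 + 2571364 = 2592100; √2592100 = 1610.
q = (−144 + 1610)/2 = 733, and p = q + 144 = 877.
Check: 733 · 877 = 642841.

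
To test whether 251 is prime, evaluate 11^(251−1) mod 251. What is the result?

1

11^1 ≡ 11 (mod 251)
11^2 ≡ 11^2 = 121 ≡ 121 (mod 251)
11^4 ≡ 121^2 = 14641 ≡ 83 (mod 251)
11^8 ≡ 83^2 = 6889 ≡ 112 (mod 251)
11^16 ≡ 112^2 = 12544 ≡ 245 (mod 251)
11^32 ≡ 245^2 = 60025 ≡ 36 (mod 251)
11^64 ≡ 36^2 = 1296 ≡ 41 (mod 251)
11^128 ≡ 41^2 = 1681 ≡ 175 (mod 251)
250 = 128 + 64 + 32 + 16 + 8 + 2 in binary powers of 2.
So 11^250 ≡ 175 · 41 · 36 · 245 · 112 · 121 ≡ 1 (mod 251).
Since the result is 1, base 11 gives no evidence that 251 is composite.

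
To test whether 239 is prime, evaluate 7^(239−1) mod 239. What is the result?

7^1 ≡ 7 (mod 239)
7^2 ≡ 7^2 = 49 ≡ 49 (mod 239)
7^4 ≡ 49^2 = 2401 ≡ 11 (mod 239)
7^8 ≡ 11^2 = 121 ≡ 121 (mod 239)
7^16 ≡ 121^2 = 14641 ≡ 62 (mod 239)
7^32 ≡ 62^2 = 3844 ≡ 20 (mod 239)
7^64 ≡ 20^2 = 400 ≡ 161 (mod 239)
7^128 ≡ 161^2 = 25921 ≡ 109 (mod 239)
238 = 128 + 64 + 32 + 8 + 4 + 2 in binary powers of 2.
So 7^238 ≡ 109 · 161 · 20 · 121 · 11 · 49 ≡ 1 (mod 239).
Since the result is 1, base 7 gives no evidence that 239 is composite.

1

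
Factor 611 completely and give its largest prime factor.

47

611 = 13 · 47
47 is prime.
So 611 = 13 · 47; the largest prime factor is 47.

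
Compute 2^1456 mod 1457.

1397

2^1 ≡ 2 (mod 1457)
2^2 ≡ 2^2 = 4 ≡ 4 (mod 1457)
2^4 ≡ 4^2 = 16 ≡ 16 (mod 1457)
2^8 ≡ 16^2 = 256 ≡ 256 (mod 1457)
2^16 ≡ 256^2 = 65536 ≡ 1428 (mod 1457)
2^32 ≡ 1428^2 = 2039184 ≡ 841 (mod 1457)
2^64 ≡ 841^2 = 707281 ≡ 636 (mod 1457)
2^128 ≡ 636^2 = 404496 ≡ 907 (mod 1457)
2^256 ≡ 907^2 = 822649 ≡ 901 (mod 1457)
2^512 ≡ 901^2 = 811801 ≡ 252 (mod 1457)
2^1024 ≡ 252^2 = 63504 ≡ 853 (mod 1457)
1456 = 1024 + 256 + 128 + 32 + 16 in binary powers of 2.
So 2^1456 ≡ 853 · 901 · 907 · 841 · 1428 ≡ 1397 (mod 1457).
Since 1397 ≠ 1, base 2 is a Fermat witness: 1457 is composite.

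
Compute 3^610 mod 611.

3^1 ≡ 3 (mod 611)
3^2 ≡ 3^2 = 9 ≡ 9 (mod 611)
3^4 ≡ 9^2 = 81 ≡ 81 (mod 611)
3^8 ≡ 81^2 = 6561 ≡ 451 (mod 611)
3^16 ≡ 451^2 = 203401 ≡ 549 (mod 611)
3^32 ≡ 549^2 = 301401 ≡ 178 (mod 611)
3^64 ≡ 178^2 = 31684 ≡ 523 (mod 611)
3^128 ≡ 523^2 = 273529 ≡ 412 (mod 611)
3^256 ≡ 412^2 = 169744 ≡ 497 (mod 611)
3^512 ≡ 497^2 = 247009 ≡ 165 (mod 611)
610 = 512 + 64 + 32 + 2 in binary powers of 2.
So 3^610 ≡ 165 · 523 · 178 · 9 ≡ 341 (mod 611).
Since 341 ≠ 1, base 3 is a Fermat witness: 611 is composite.

341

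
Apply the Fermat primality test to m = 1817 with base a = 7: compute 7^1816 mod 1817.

7^1 ≡ 7 (mod 1817)
7^2 ≡ 7^2 = 49 ≡ 49 (mod 1817)
7^4 ≡ 49^2 = 2401 ≡ 584 (mod 1817)
7^8 ≡ 584^2 = 341056 ≡ 1277 (mod 1817)
7^16 ≡ 1277^2 = 1630729 ≡ 880 (mod 1817)
7^32 ≡ 880^2 = 774400 ≡ 358 (mod 1817)
7^64 ≡ 358^2 = 128164 ≡ 974 (mod 1817)
7^128 ≡ 974^2 = 948676 ≡ 202 (mod 1817)
7^256 ≡ 202^2 = 40804 ≡ 830 (mod 1817)
7^512 ≡ 830^2 = 688900 ≡ 257 (mod 1817)
7^1024 ≡ 257^2 = 66049 ≡ 637 (mod 1817)
1816 = 1024 + 512 + 256 + 16 + 8 in binary powers of 2.
So 7^1816 ≡ 637 · 257 · 830 · 880 · 1277 ≡ 1304 (mod 1817).
Since 1304 ≠ 1, base 7 is a Fermat witness: 1817 is composite.

1304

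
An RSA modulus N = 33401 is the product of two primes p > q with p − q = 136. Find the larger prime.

Since p = q + 136, we have 33401 = q(q + 136), so q² + 136q − 33401 = 0.
Discriminant: 136² + 4·33401 = 18496 + 133604 = 152100; √152100 = 390.
q = (−136 + 390)/2 = 127, and p = q + 136 = 263.
Check: 127 · 263 = 33401.

263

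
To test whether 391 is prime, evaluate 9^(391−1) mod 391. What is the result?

123

9^1 ≡ 9 (mod 391)
9^2 ≡ 9^2 = 81 ≡ 81 (mod 391)
9^4 ≡ 81^2 = 6561 ≡ 305 (mod 391)
9^8 ≡ 305^2 = 93025 ≡ 358 (mod 391)
9^16 ≡ 358^2 = 128164 ≡ 307 (mod 391)
9^32 ≡ 307^2 = 94249 ≡ 18 (mod 391)
9^64 ≡ 18^2 = 324 ≡ 324 (mod 391)
9^128 ≡ 324^2 = 104976 ≡ 188 (mod 391)
9^256 ≡ 188^2 = 35344 ≡ 154 (mod 391)
390 = 256 + 128 + 4 + 2 in binary powers of 2.
So 9^390 ≡ 154 · 188 · 305 · 81 ≡ 123 (mod 391).
Since 123 ≠ 1, base 9 is a Fermat witness: 391 is composite.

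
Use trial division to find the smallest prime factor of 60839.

60839 is odd.
Digit sum 26, not divisible by 3.
Ends in 9: not divisible by 5.
7: 60839 = 7·8691 + 2
11: 60839 = 11·5530 + 9
13: 60839 = 13·4679 + 12
17: 60839 = 17·3578 + 13
19: 60839 = 19·3202 + 1
23: 60839 = 23·2645 + 4
29: 60839 = 29·2097 + 26
31: 60839 = 31·1962 + 17
37: 60839 = 37·1644 + 11
41: 60839 = 41·1483 + 36
43: 60839 = 43·1414 + 37
47: 60839 = 47·1294 + 21
53: 60839 = 53·1147 + 48
59: 60839 = 59·1031 + 10
61: 60839 = 61·997 + 22
67: 60839 = 67·908 + 3
71: 60839 = 71·856 + 63
73: 60839 = 73·833 + 30
79: 60839 = 79·770 + 9
83: 60839 = 83·733

83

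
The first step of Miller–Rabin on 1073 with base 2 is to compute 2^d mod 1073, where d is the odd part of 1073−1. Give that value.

1073 − 1 = 1072 = 2^4 · 67, so d = 67.
2^1 ≡ 2 (mod 1073)
2^2 ≡ 2^2 = 4 ≡ 4 (mod 1073)
2^4 ≡ 4^2 = 16 ≡ 16 (mod 1073)
2^8 ≡ 16^2 = 256 ≡ 256 (mod 1073)
2^16 ≡ 256^2 = 65536 ≡ 83 (mod 1073)
2^32 ≡ 83^2 = 6889 ≡ 451 (mod 1073)
2^64 ≡ 451^2 = 203401 ≡ 604 (mod 1073)
67 = 64 + 2 + 1 in binary powers of 2.
So 2^67 ≡ 604 · 4 · 2 ≡ 540 (mod 1073).
Squaring chain: 540 → 817 → 83 → 451; never reaches −1, so base 2 is a Miller–Rabin witness that 1073 is composite.

540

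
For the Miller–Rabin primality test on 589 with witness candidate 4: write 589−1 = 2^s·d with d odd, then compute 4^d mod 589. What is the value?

140

589 − 1 = 588 = 2^2 · 147, so d = 147.
4^1 ≡ 4 (mod 589)
4^2 ≡ 4^2 = 16 ≡ 16 (mod 589)
4^4 ≡ 16^2 = 256 ≡ 256 (mod 589)
4^8 ≡ 256^2 = 65536 ≡ 157 (mod 589)
4^16 ≡ 157^2 = 24649 ≡ 500 (mod 589)
4^32 ≡ 500^2 = 250000 ≡ 264 (mod 589)
4^64 ≡ 264^2 = 69696 ≡ 194 (mod 589)
4^128 ≡ 194^2 = 37636 ≡ 529 (mod 589)
147 = 128 + 16 + 2 + 1 in binary powers of 2.
So 4^147 ≡ 529 · 500 · 16 · 4 ≡ 140 (mod 589).
Squaring chain: 140 → 163; never reaches −1, so base 4 is a Miller–Rabin witness that 589 is composite.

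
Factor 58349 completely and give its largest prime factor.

83

58349 = 19 · 3071
3071 = 37 · 83
83 is prime.
So 58349 = 19 · 37 · 83; the largest prime factor is 83.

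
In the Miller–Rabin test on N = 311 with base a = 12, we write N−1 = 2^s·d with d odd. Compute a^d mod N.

311 − 1 = 310 = 2^1 · 155, so d = 155.
12^1 ≡ 12 (mod 311)
12^2 ≡ 12^2 = 144 ≡ 144 (mod 311)
12^4 ≡ 144^2 = 20736 ≡ 210 (mod 311)
12^8 ≡ 210^2 = 44100 ≡ 249 (mod 311)
12^16 ≡ 249^2 = 62001 ≡ 112 (mod 311)
12^32 ≡ 112^2 = 12544 ≡ 104 (mod 311)
12^64 ≡ 104^2 = 10816 ≡ 242 (mod 311)
12^128 ≡ 242^2 = 58564 ≡ 96 (mod 311)
155 = 128 + 16 + 8 + 2 + 1 in binary powers of 2.
So 12^155 ≡ 96 · 112 · 249 · 144 · 12 ≡ 1 (mod 311).
Since 12^d ≡ 1 (mod 311), base 12 does not prove 311 composite.

1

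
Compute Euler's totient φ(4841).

Factor: 4841 = 47 · 103.
φ(4841) = (47−1) · (103−1) = 46 · 102 = 4692.

4692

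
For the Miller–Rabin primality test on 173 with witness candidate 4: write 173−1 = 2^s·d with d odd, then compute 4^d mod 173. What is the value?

173 − 1 = 172 = 2^2 · 43, so d = 43.
4^1 ≡ 4 (mod 173)
4^2 ≡ 4^2 = 16 ≡ 16 (mod 173)
4^4 ≡ 16^2 = 256 ≡ 83 (mod 173)
4^8 ≡ 83^2 = 6889 ≡ 142 (mod 173)
4^16 ≡ 142^2 = 20164 ≡ 96 (mod 173)
4^32 ≡ 96^2 = 9216 ≡ 47 (mod 173)
43 = 32 + 8 + 2 + 1 in binary powers of 2.
So 4^43 ≡ 47 · 142 · 16 · 4 ≡ 172 (mod 173).
Since 4^d ≡ 172 (mod 173), base 4 does not prove 173 composite.

172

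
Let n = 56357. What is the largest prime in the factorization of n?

97

56357 = 7 · 8051
8051 = 83 · 97
97 is prime.
So 56357 = 7 · 83 · 97; the largest prime factor is 97.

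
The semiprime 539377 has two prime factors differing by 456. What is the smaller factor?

Since p = q + 456, we have 539377 = q(q + 456), so q² + 456q − 539377 = 0.
Discriminant: 456² + 4·539377 = 207936 + 2157508 = 2365444; √2365444 = 1538.
q = (−456 + 1538)/2 = 541, and p = q + 456 = 997.
Check: 541 · 997 = 539377.

541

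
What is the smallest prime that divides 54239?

73

54239 is odd.
Digit sum 23, not divisible by 3.
Ends in 9: not divisible by 5.
7: 54239 = 7·7748 + 3
11: 54239 = 11·4930 + 9
13: 54239 = 13·4172 + 3
17: 54239 = 17·3190 + 9
19: 54239 = 19·2854 + 13
23: 54239 = 23·2358 + 5
29: 54239 = 29·1870 + 9
31: 54239 = 31·1749 + 20
37: 54239 = 37·1465 + 34
41: 54239 = 41·1322 + 37
43: 54239 = 43·1261 + 16
47: 54239 = 47·1154 + 1
53: 54239 = 53·1023 + 20
59: 54239 = 59·919 + 18
61: 54239 = 61·889 + 10
67: 54239 = 67·809 + 36
71: 54239 = 71·763 + 66
73: 54239 = 73·743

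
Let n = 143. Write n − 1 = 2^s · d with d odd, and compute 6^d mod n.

143 − 1 = 142 = 2^1 · 71, so d = 71.
6^1 ≡ 6 (mod 143)
6^2 ≡ 6^2 = 36 ≡ 36 (mod 143)
6^4 ≡ 36^2 = 1296 ≡ 9 (mod 143)
6^8 ≡ 9^2 = 81 ≡ 81 (mod 143)
6^16 ≡ 81^2 = 6561 ≡ 126 (mod 143)
6^32 ≡ 126^2 = 15876 ≡ 3 (mod 143)
6^64 ≡ 3^2 = 9 ≡ 9 (mod 143)
71 = 64 + 4 + 2 + 1 in binary powers of 2.
So 6^71 ≡ 9 · 9 · 36 · 6 ≡ 50 (mod 143).
Squaring chain: 50; never reaches −1, so base 6 is a Miller–Rabin witness that 143 is composite.

50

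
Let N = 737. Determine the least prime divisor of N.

11

737 is odd.
Digit sum 17, not divisible by 3.
Ends in 7: not divisible by 5.
7: 737 = 7·105 + 2
11: 737 = 11·67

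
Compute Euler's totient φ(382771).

Factor: 382771 = 29 · 67 · 197.
φ(382771) = (29−1) · (67−1) · (197−1) = 28 · 66 · 196 = 362208.

362208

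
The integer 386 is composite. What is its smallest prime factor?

2

386 is even: 2 divides it.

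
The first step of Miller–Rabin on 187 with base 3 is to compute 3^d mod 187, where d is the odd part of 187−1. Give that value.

148

187 − 1 = 186 = 2^1 · 93, so d = 93.
3^1 ≡ 3 (mod 187)
3^2 ≡ 3^2 = 9 ≡ 9 (mod 187)
3^4 ≡ 9^2 = 81 ≡ 81 (mod 187)
3^8 ≡ 81^2 = 6561 ≡ 16 (mod 187)
3^16 ≡ 16^2 = 256 ≡ 69 (mod 187)
3^32 ≡ 69^2 = 4761 ≡ 86 (mod 187)
3^64 ≡ 86^2 = 7396 ≡ 103 (mod 187)
93 = 64 + 16 + 8 + 4 + 1 in binary powers of 2.
So 3^93 ≡ 103 · 69 · 16 · 81 · 3 ≡ 148 (mod 187).
Squaring chain: 148; never reaches −1, so base 3 is a Miller–Rabin witness that 187 is composite.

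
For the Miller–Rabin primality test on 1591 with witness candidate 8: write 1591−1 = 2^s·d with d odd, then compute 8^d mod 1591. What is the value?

290

1591 − 1 = 1590 = 2^1 · 795, so d = 795.
8^1 ≡ 8 (mod 1591)
8^2 ≡ 8^2 = 64 ≡ 64 (mod 1591)
8^4 ≡ 64^2 = 4096 ≡ 914 (mod 1591)
8^8 ≡ 914^2 = 835396 ≡ 121 (mod 1591)
8^16 ≡ 121^2 = 14641 ≡ 322 (mod 1591)
8^32 ≡ 322^2 = 103684 ≡ 269 (mod 1591)
8^64 ≡ 269^2 = 72361 ≡ 766 (mod 1591)
8^128 ≡ 766^2 = 586756 ≡ 1268 (mod 1591)
8^256 ≡ 1268^2 = 1607824 ≡ 914 (mod 1591)
8^512 ≡ 914^2 = 835396 ≡ 121 (mod 1591)
795 = 512 + 256 + 16 + 8 + 2 + 1 in binary powers of 2.
So 8^795 ≡ 121 · 914 · 322 · 121 · 64 · 8 ≡ 290 (mod 1591).
Squaring chain: 290; never reaches −1, so base 8 is a Miller–Rabin witness that 1591 is composite.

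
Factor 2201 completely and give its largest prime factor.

2201 = 31 · 71
71 is prime.
So 2201 = 31 · 71; the largest prime factor is 71.

71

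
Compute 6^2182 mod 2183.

6^1 ≡ 6 (mod 2183)
6^2 ≡ 6^2 = 36 ≡ 36 (mod 2183)
6^4 ≡ 36^2 = 1296 ≡ 1296 (mod 2183)
6^8 ≡ 1296^2 = 1679616 ≡ 889 (mod 2183)
6^16 ≡ 889^2 = 790321 ≡ 75 (mod 2183)
6^32 ≡ 75^2 = 5625 ≡ 1259 (mod 2183)
6^64 ≡ 1259^2 = 1585081 ≡ 223 (mod 2183)
6^128 ≡ 223^2 = 49729 ≡ 1703 (mod 2183)
6^256 ≡ 1703^2 = 2900209 ≡ 1185 (mod 2183)
6^512 ≡ 1185^2 = 1404225 ≡ 556 (mod 2183)
6^1024 ≡ 556^2 = 309136 ≡ 1333 (mod 2183)
6^2048 ≡ 1333^2 = 1776889 ≡ 2110 (mod 2183)
2182 = 2048 + 128 + 4 + 2 in binary powers of 2.
So 6^2182 ≡ 2110 · 1703 · 1296 · 36 ≡ 1553 (mod 2183).
Since 1553 ≠ 1, base 6 is a Fermat witness: 2183 is composite.

1553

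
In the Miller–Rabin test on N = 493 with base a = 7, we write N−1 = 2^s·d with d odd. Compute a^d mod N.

371

493 − 1 = 492 = 2^2 · 123, so d = 123.
7^1 ≡ 7 (mod 493)
7^2 ≡ 7^2 = 49 ≡ 49 (mod 493)
7^4 ≡ 49^2 = 2401 ≡ 429 (mod 493)
7^8 ≡ 429^2 = 184041 ≡ 152 (mod 493)
7^16 ≡ 152^2 = 23104 ≡ 426 (mod 493)
7^32 ≡ 426^2 = 181476 ≡ 52 (mod 493)
7^64 ≡ 52^2 = 2704 ≡ 239 (mod 493)
123 = 64 + 32 + 16 + 8 + 2 + 1 in binary powers of 2.
So 7^123 ≡ 239 · 52 · 426 · 152 · 49 · 7 ≡ 371 (mod 493).
Squaring chain: 371 → 94; never reaches −1, so base 7 is a Miller–Rabin witness that 493 is composite.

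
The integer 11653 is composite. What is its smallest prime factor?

43

11653 is odd.
Digit sum 16, not divisible by 3.
Ends in 3: not divisible by 5.
7: 11653 = 7·1664 + 5
11: 11653 = 11·1059 + 4
13: 11653 = 13·896 + 5
17: 11653 = 17·685 + 8
19: 11653 = 19·613 + 6
23: 11653 = 23·506 + 15
29: 11653 = 29·401 + 24
31: 11653 = 31·375 + 28
37: 11653 = 37·314 + 35
41: 11653 = 41·284 + 9
43: 11653 = 43·271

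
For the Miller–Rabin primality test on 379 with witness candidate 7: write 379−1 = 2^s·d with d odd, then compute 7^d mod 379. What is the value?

378

379 − 1 = 378 = 2^1 · 189, so d = 189.
7^1 ≡ 7 (mod 379)
7^2 ≡ 7^2 = 49 ≡ 49 (mod 379)
7^4 ≡ 49^2 = 2401 ≡ 127 (mod 379)
7^8 ≡ 127^2 = 16129 ≡ 211 (mod 379)
7^16 ≡ 211^2 = 44521 ≡ 178 (mod 379)
7^32 ≡ 178^2 = 31684 ≡ 227 (mod 379)
7^64 ≡ 227^2 = 51529 ≡ 364 (mod 379)
7^128 ≡ 364^2 = 132496 ≡ 225 (mod 379)
189 = 128 + 32 + 16 + 8 + 4 + 1 in binary powers of 2.
So 7^189 ≡ 225 · 227 · 178 · 211 · 127 · 7 ≡ 378 (mod 379).
Since 7^d ≡ 378 (mod 379), base 7 does not prove 379 composite.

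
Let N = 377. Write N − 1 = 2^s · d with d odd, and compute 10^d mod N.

108

377 − 1 = 376 = 2^3 · 47, so d = 47.
10^1 ≡ 10 (mod 377)
10^2 ≡ 10^2 = 100 ≡ 100 (mod 377)
10^4 ≡ 100^2 = 10000 ≡ 198 (mod 377)
10^8 ≡ 198^2 = 39204 ≡ 373 (mod 377)
10^16 ≡ 373^2 = 139129 ≡ 16 (mod 377)
10^32 ≡ 16^2 = 256 ≡ 256 (mod 377)
47 = 32 + 8 + 4 + 2 + 1 in binary powers of 2.
So 10^47 ≡ 256 · 373 · 198 · 100 · 10 ≡ 108 (mod 377).
Squaring chain: 108 → 354 → 152; never reaches −1, so base 10 is a Miller–Rabin witness that 377 is composite.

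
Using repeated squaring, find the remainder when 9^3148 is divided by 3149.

9^1 ≡ 9 (mod 3149)
9^2 ≡ 9^2 = 81 ≡ 81 (mod 3149)
9^4 ≡ 81^2 = 6561 ≡ 263 (mod 3149)
9^8 ≡ 263^2 = 69169 ≡ 3040 (mod 3149)
9^16 ≡ 3040^2 = 9241600 ≡ 2434 (mod 3149)
9^32 ≡ 2434^2 = 5924356 ≡ 1087 (mod 3149)
9^64 ≡ 1087^2 = 1181569 ≡ 694 (mod 3149)
9^128 ≡ 694^2 = 481636 ≡ 2988 (mod 3149)
9^256 ≡ 2988^2 = 8928144 ≡ 729 (mod 3149)
9^512 ≡ 729^2 = 531441 ≡ 2409 (mod 3149)
9^1024 ≡ 2409^2 = 5803281 ≡ 2823 (mod 3149)
9^2048 ≡ 2823^2 = 7969329 ≡ 2359 (mod 3149)
3148 = 2048 + 1024 + 64 + 8 + 4 in binary powers of 2.
So 9^3148 ≡ 2359 · 2823 · 694 · 3040 · 263 ≡ 2493 (mod 3149).
Since 2493 ≠ 1, base 9 is a Fermat witness: 3149 is composite.

2493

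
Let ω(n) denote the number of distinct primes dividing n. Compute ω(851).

2

851 = 23 · 37
851 = 23 · 37, which has 2 distinct prime factors.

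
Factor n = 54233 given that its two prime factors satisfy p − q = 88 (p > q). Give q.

Since p = q + 88, we have 54233 = q(q + 88), so q² + 88q − 54233 = 0.
Discriminant: 88² + 4·54233 = 7744 + 216932 = 224676; √224676 = 474.
q = (−88 + 474)/2 = 193, and p = q + 88 = 281.
Check: 193 · 281 = 54233.

193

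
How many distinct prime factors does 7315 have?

7315 = 5 · 1463
1463 = 7 · 209
209 = 11 · 19
7315 = 5 · 7 · 11 · 19, which has 4 distinct prime factors.

4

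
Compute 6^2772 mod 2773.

789

6^1 ≡ 6 (mod 2773)
6^2 ≡ 6^2 = 36 ≡ 36 (mod 2773)
6^4 ≡ 36^2 = 1296 ≡ 1296 (mod 2773)
6^8 ≡ 1296^2 = 1679616 ≡ 1951 (mod 2773)
6^16 ≡ 1951^2 = 3806401 ≡ 1845 (mod 2773)
6^32 ≡ 1845^2 = 3404025 ≡ 1554 (mod 2773)
6^64 ≡ 1554^2 = 2414916 ≡ 2406 (mod 2773)
6^128 ≡ 2406^2 = 5788836 ≡ 1585 (mod 2773)
6^256 ≡ 1585^2 = 2512225 ≡ 2660 (mod 2773)
6^512 ≡ 2660^2 = 7075600 ≡ 1677 (mod 2773)
6^1024 ≡ 1677^2 = 2812329 ≡ 507 (mod 2773)
6^2048 ≡ 507^2 = 257049 ≡ 1933 (mod 2773)
2772 = 2048 + 512 + 128 + 64 + 16 + 4 in binary powers of 2.
So 6^2772 ≡ 1933 · 1677 · 1585 · 2406 · 1845 · 1296 ≡ 789 (mod 2773).
Since 789 ≠ 1, base 6 is a Fermat witness: 2773 is composite.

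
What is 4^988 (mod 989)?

864

4^1 ≡ 4 (mod 989)
4^2 ≡ 4^2 = 16 ≡ 16 (mod 989)
4^4 ≡ 16^2 = 256 ≡ 256 (mod 989)
4^8 ≡ 256^2 = 65536 ≡ 262 (mod 989)
4^16 ≡ 262^2 = 68644 ≡ 403 (mod 989)
4^32 ≡ 403^2 = 162409 ≡ 213 (mod 989)
4^64 ≡ 213^2 = 45369 ≡ 864 (mod 989)
4^128 ≡ 864^2 = 746496 ≡ 790 (mod 989)
4^256 ≡ 790^2 = 624100 ≡ 41 (mod 989)
4^512 ≡ 41^2 = 1681 ≡ 692 (mod 989)
988 = 512 + 256 + 128 + 64 + 16 + 8 + 4 in binary powers of 2.
So 4^988 ≡ 692 · 41 · 790 · 864 · 403 · 262 · 256 ≡ 864 (mod 989).
Since 864 ≠ 1, base 4 is a Fermat witness: 989 is composite.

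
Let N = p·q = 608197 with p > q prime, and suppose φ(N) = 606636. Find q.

739

φ(n) = (p−1)(q−1) = n − (p+q) + 1, so p + q = 608197 − 606636 + 1 = 1562.
p and q are the roots of t² − 1562t + 608197 = 0.
Discriminant: 1562² − 4·608197 = 2439844 − 2432788 = 7056; √7056 = 84.
q = (1562 − 84)/2 = 739, p = (1562 + 84)/2 = 823.
Check: 739 · 823 = 608197.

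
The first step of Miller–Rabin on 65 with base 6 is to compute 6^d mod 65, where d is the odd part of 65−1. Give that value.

6

65 − 1 = 64 = 2^6 · 1, so d = 1.
6^1 ≡ 6 (mod 65)
1 = 1 in binary powers of 2.
So 6^1 ≡ 6 ≡ 6 (mod 65).
Squaring chain: 6 → 36 → 61 → 16 → 61 → 16; never reaches −1, so base 6 is a Miller–Rabin witness that 65 is composite.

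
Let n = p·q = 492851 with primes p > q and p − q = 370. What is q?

541

Since p = q + 370, we have 492851 = q(q + 370), so q² + 370q − 492851 = 0.
Discriminant: 370² + 4·492851 = 136900 + 1971404 = 2108304; √2108304 = 1452.
q = (−370 + 1452)/2 = 541, and p = q + 370 = 911.
Check: 541 · 911 = 492851.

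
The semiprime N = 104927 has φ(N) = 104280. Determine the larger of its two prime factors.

φ(n) = (p−1)(q−1) = n − (p+q) + 1, so p + q = 104927 − 104280 + 1 = 648.
p and q are the roots of t² − 648t + 104927 = 0.
Discriminant: 648² − 4·104927 = 419904 − 419708 = 196; √196 = 14.
q = (648 − 14)/2 = 317, p = (648 + 14)/2 = 331.
Check: 317 · 331 = 104927.

331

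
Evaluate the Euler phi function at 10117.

9900

Factor: 10117 = 67 · 151.
φ(10117) = (67−1) · (151−1) = 66 · 150 = 9900.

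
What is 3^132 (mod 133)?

64

3^1 ≡ 3 (mod 133)
3^2 ≡ 3^2 = 9 ≡ 9 (mod 133)
3^4 ≡ 9^2 = 81 ≡ 81 (mod 133)
3^8 ≡ 81^2 = 6561 ≡ 44 (mod 133)
3^16 ≡ 44^2 = 1936 ≡ 74 (mod 133)
3^32 ≡ 74^2 = 5476 ≡ 23 (mod 133)
3^64 ≡ 23^2 = 529 ≡ 130 (mod 133)
3^128 ≡ 130^2 = 16900 ≡ 9 (mod 133)
132 = 128 + 4 in binary powers of 2.
So 3^132 ≡ 9 · 81 ≡ 64 (mod 133).
Since 64 ≠ 1, base 3 is a Fermat witness: 133 is composite.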